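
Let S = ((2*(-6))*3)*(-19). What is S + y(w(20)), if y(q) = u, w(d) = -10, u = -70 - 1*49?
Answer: 565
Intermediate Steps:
u = -119 (u = -70 - 49 = -119)
y(q) = -119
S = 684 (S = -12*3*(-19) = -36*(-19) = 684)
S + y(w(20)) = 684 - 119 = 565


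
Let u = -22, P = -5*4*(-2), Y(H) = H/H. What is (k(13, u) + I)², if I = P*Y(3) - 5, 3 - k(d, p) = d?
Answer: 625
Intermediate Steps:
Y(H) = 1
P = 40 (P = -20*(-2) = 40)
k(d, p) = 3 - d
I = 35 (I = 40*1 - 5 = 40 - 5 = 35)
(k(13, u) + I)² = ((3 - 1*13) + 35)² = ((3 - 13) + 35)² = (-10 + 35)² = 25² = 625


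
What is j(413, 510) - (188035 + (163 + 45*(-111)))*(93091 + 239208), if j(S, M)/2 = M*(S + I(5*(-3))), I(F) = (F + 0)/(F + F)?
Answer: -60877751927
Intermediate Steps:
I(F) = ½ (I(F) = F/((2*F)) = F*(1/(2*F)) = ½)
j(S, M) = 2*M*(½ + S) (j(S, M) = 2*(M*(S + ½)) = 2*(M*(½ + S)) = 2*M*(½ + S))
j(413, 510) - (188035 + (163 + 45*(-111)))*(93091 + 239208) = 510*(1 + 2*413) - (188035 + (163 + 45*(-111)))*(93091 + 239208) = 510*(1 + 826) - (188035 + (163 - 4995))*332299 = 510*827 - (188035 - 4832)*332299 = 421770 - 183203*332299 = 421770 - 1*60878173697 = 421770 - 60878173697 = -60877751927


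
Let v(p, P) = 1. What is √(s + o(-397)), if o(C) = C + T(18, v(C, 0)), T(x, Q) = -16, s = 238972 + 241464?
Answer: √480023 ≈ 692.84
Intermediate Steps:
s = 480436
o(C) = -16 + C (o(C) = C - 16 = -16 + C)
√(s + o(-397)) = √(480436 + (-16 - 397)) = √(480436 - 413) = √480023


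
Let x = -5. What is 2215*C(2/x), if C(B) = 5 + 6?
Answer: 24365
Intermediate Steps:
C(B) = 11
2215*C(2/x) = 2215*11 = 24365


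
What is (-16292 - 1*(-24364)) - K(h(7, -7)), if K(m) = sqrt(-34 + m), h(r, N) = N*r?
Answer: 8072 - I*sqrt(83) ≈ 8072.0 - 9.1104*I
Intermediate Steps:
(-16292 - 1*(-24364)) - K(h(7, -7)) = (-16292 - 1*(-24364)) - sqrt(-34 - 7*7) = (-16292 + 24364) - sqrt(-34 - 49) = 8072 - sqrt(-83) = 8072 - I*sqrt(83)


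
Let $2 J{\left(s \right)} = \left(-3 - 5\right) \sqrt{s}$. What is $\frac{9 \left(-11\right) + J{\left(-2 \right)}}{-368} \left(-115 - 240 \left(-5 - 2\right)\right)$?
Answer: $\frac{154935}{368} + \frac{1565 i \sqrt{2}}{92} \approx 421.02 + 24.057 i$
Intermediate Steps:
$J{\left(s \right)} = - 4 \sqrt{s}$ ($J{\left(s \right)} = \frac{\left(-3 - 5\right) \sqrt{s}}{2} = \frac{\left(-8\right) \sqrt{s}}{2} = - 4 \sqrt{s}$)
$\frac{9 \left(-11\right) + J{\left(-2 \right)}}{-368} \left(-115 - 240 \left(-5 - 2\right)\right) = \frac{9 \left(-11\right) - 4 \sqrt{-2}}{-368} \left(-115 - 240 \left(-5 - 2\right)\right) = \left(-99 - 4 i \sqrt{2}\right) \left(- \frac{1}{368}\right) \left(-115 - 240 \left(-5 - 2\right)\right) = \left(-99 - 4 i \sqrt{2}\right) \left(- \frac{1}{368}\right) \left(-115 - -1680\right) = \left(\frac{99}{368} + \frac{i \sqrt{2}}{92}\right) \left(-115 + 1680\right) = \left(\frac{99}{368} + \frac{i \sqrt{2}}{92}\right) 1565 = \frac{154935}{368} + \frac{1565 i \sqrt{2}}{92}$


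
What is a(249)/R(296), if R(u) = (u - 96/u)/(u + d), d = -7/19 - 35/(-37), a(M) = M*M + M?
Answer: 648937575/10393 ≈ 62440.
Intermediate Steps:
a(M) = M + M² (a(M) = M² + M = M + M²)
d = 406/703 (d = -7*1/19 - 35*(-1/37) = -7/19 + 35/37 = 406/703 ≈ 0.57753)
R(u) = (u - 96/u)/(406/703 + u) (R(u) = (u - 96/u)/(u + 406/703) = (u - 96/u)/(406/703 + u))
a(249)/R(296) = (249*(1 + 249))/((703*(-96 + 296²)/(296*(406 + 703*296)))) = (249*250)/((703*(1/296)*(-96 + 87616)/(406 + 208088))) = 62250/((703*(1/296)*87520/208494)) = 62250/((703*(1/296)*(1/208494)*87520)) = 62250/(103930/104247) = 62250*(104247/103930) = 648937575/10393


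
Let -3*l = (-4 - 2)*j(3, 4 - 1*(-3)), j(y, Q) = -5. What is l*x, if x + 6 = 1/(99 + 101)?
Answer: 1199/20 ≈ 59.950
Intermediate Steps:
l = -10 (l = -(-4 - 2)*(-5)/3 = -(-2)*(-5) = -⅓*30 = -10)
x = -1199/200 (x = -6 + 1/(99 + 101) = -6 + 1/200 = -1199/200 ≈ -5.9950)
l*x = -10*(-1199/200) = 1199/20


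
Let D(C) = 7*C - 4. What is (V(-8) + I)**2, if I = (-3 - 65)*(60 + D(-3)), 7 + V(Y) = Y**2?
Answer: 5396329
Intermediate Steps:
V(Y) = -7 + Y**2
D(C) = -4 + 7*C
I = -2380 (I = (-3 - 65)*(60 + (-4 + 7*(-3))) = -68*(60 + (-4 - 21)) = -68*(60 - 25) = -68*35 = -2380)
(V(-8) + I)**2 = ((-7 + (-8)**2) - 2380)**2 = ((-7 + 64) - 2380)**2 = (57 - 2380)**2 = (-2323)**2 = 5396329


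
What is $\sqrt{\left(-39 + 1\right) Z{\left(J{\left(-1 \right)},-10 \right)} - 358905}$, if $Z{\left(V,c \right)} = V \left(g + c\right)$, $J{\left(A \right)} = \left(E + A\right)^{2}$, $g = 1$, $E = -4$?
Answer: $i \sqrt{350355} \approx 591.91 i$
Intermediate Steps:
$J{\left(A \right)} = \left(-4 + A\right)^{2}$
$Z{\left(V,c \right)} = V \left(1 + c\right)$
$\sqrt{\left(-39 + 1\right) Z{\left(J{\left(-1 \right)},-10 \right)} - 358905} = \sqrt{\left(-39 + 1\right) \left(-4 - 1\right)^{2} \left(1 - 10\right) - 358905} = \sqrt{- 38 \left(-5\right)^{2} \left(-9\right) - 358905} = \sqrt{- 38 \cdot 25 \left(-9\right) - 358905} = \sqrt{\left(-38\right) \left(-225\right) - 358905} = \sqrt{8550 - 358905} = \sqrt{-350355} = i \sqrt{350355}$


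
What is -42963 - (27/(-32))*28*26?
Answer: -169395/4 ≈ -42349.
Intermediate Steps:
-42963 - (27/(-32))*28*26 = -42963 - (27*(-1/32))*28*26 = -42963 - (-27/32*28)*26 = -42963 - (-189)*26/8 = -42963 - 1*(-2457/4) = -42963 + 2457/4 = -169395/4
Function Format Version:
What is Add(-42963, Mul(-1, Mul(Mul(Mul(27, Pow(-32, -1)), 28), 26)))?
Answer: Rational(-169395, 4) ≈ -42349.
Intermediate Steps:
Add(-42963, Mul(-1, Mul(Mul(Mul(27, Pow(-32, -1)), 28), 26))) = Add(-42963, Mul(-1, Mul(Mul(Mul(27, Rational(-1, 32)), 28), 26))) = Add(-42963, Mul(-1, Mul(Mul(Rational(-27, 32), 28), 26))) = Add(-42963, Mul(-1, Mul(Rational(-189, 8), 26))) = Add(-42963, Mul(-1, Rational(-2457, 4))) = Add(-42963, Rational(2457, 4)) = Rational(-169395, 4)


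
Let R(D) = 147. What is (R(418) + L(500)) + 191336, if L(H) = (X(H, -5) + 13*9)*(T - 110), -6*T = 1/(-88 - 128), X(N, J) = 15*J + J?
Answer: 242887285/1296 ≈ 1.8741e+5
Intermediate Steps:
X(N, J) = 16*J
T = 1/1296 (T = -1/(6*(-88 - 128)) = -1/6/(-216) = -1/6*(-1/216) = 1/1296 ≈ 0.00077160)
L(H) = -5274683/1296 (L(H) = (16*(-5) + 13*9)*(1/1296 - 110) = (-80 + 117)*(-142559/1296) = 37*(-142559/1296) = -5274683/1296)
(R(418) + L(500)) + 191336 = (147 - 5274683/1296) + 191336 = -5084171/1296 + 191336 = 242887285/1296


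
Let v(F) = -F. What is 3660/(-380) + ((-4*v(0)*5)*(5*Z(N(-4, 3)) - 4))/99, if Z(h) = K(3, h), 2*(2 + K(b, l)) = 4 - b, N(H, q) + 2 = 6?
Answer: -183/19 ≈ -9.6316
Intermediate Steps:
N(H, q) = 4 (N(H, q) = -2 + 6 = 4)
K(b, l) = -b/2 (K(b, l) = -2 + (4 - b)/2 = -2 + (2 - b/2) = -b/2)
Z(h) = -3/2 (Z(h) = -½*3 = -3/2)
3660/(-380) + ((-4*v(0)*5)*(5*Z(N(-4, 3)) - 4))/99 = 3660/(-380) + ((-(-4)*0*5)*(5*(-3/2) - 4))/99 = 3660*(-1/380) + ((-4*0*5)*(-15/2 - 4))*(1/99) = -183/19 + ((0*5)*(-23/2))*(1/99) = -183/19 + (0*(-23/2))*(1/99) = -183/19 + 0*(1/99) = -183/19 + 0 = -183/19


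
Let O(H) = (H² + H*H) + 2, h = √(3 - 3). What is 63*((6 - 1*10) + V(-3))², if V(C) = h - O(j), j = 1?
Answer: 4032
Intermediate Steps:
h = 0 (h = √0 = 0)
O(H) = 2 + 2*H² (O(H) = (H² + H²) + 2 = 2*H² + 2 = 2 + 2*H²)
V(C) = -4 (V(C) = 0 - (2 + 2*1²) = 0 - (2 + 2*1) = 0 - (2 + 2) = 0 - 1*4 = 0 - 4 = -4)
63*((6 - 1*10) + V(-3))² = 63*((6 - 1*10) - 4)² = 63*((6 - 10) - 4)² = 63*(-4 - 4)² = 63*(-8)² = 63*64 = 4032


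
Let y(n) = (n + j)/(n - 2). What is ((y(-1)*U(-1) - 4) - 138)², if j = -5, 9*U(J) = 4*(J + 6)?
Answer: 1532644/81 ≈ 18922.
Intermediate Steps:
U(J) = 8/3 + 4*J/9 (U(J) = (4*(J + 6))/9 = (4*(6 + J))/9 = (24 + 4*J)/9 = 8/3 + 4*J/9)
y(n) = (-5 + n)/(-2 + n) (y(n) = (n - 5)/(n - 2) = (-5 + n)/(-2 + n))
((y(-1)*U(-1) - 4) - 138)² = ((((-5 - 1)/(-2 - 1))*(8/3 + (4/9)*(-1)) - 4) - 138)² = (((-6/(-3))*(8/3 - 4/9) - 4) - 138)² = ((-⅓*(-6)*(20/9) - 4) - 138)² = ((2*(20/9) - 4) - 138)² = ((40/9 - 4) - 138)² = (4/9 - 138)² = (-1238/9)² = 1532644/81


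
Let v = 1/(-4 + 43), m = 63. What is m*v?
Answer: 21/13 ≈ 1.6154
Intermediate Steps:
v = 1/39 ≈ 0.025641
m*v = 63*(1/39) = 21/13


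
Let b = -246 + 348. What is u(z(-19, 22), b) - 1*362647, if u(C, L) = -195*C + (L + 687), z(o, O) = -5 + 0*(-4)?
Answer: -360883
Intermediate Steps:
z(o, O) = -5 (z(o, O) = -5 + 0 = -5)
b = 102
u(C, L) = 687 + L - 195*C (u(C, L) = -195*C + (687 + L) = 687 + L - 195*C)
u(z(-19, 22), b) - 1*362647 = (687 + 102 - 195*(-5)) - 1*362647 = (687 + 102 + 975) - 362647 = 1764 - 362647 = -360883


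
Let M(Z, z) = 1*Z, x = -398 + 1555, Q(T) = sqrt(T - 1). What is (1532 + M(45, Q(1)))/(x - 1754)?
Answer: -1577/597 ≈ -2.6415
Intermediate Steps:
Q(T) = sqrt(-1 + T)
x = 1157
M(Z, z) = Z
(1532 + M(45, Q(1)))/(x - 1754) = (1532 + 45)/(1157 - 1754) = 1577/(-597) = 1577*(-1/597) = -1577/597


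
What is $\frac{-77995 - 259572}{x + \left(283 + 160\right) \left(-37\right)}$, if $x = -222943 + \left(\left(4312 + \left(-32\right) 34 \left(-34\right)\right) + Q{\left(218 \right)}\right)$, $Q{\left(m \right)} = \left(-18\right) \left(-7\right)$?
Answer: $\frac{337567}{197904} \approx 1.7057$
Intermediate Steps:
$Q{\left(m \right)} = 126$
$x = -181513$ ($x = -222943 + \left(\left(4312 + \left(-32\right) 34 \left(-34\right)\right) + 126\right) = -222943 + \left(\left(4312 - -36992\right) + 126\right) = -222943 + \left(\left(4312 + 36992\right) + 126\right) = -222943 + \left(41304 + 126\right) = -222943 + 41430 = -181513$)
$\frac{-77995 - 259572}{x + \left(283 + 160\right) \left(-37\right)} = \frac{-77995 - 259572}{-181513 + \left(283 + 160\right) \left(-37\right)} = - \frac{337567}{-181513 + 443 \left(-37\right)} = - \frac{337567}{-181513 - 16391} = - \frac{337567}{-197904} = \left(-337567\right) \left(- \frac{1}{197904}\right) = \frac{337567}{197904}$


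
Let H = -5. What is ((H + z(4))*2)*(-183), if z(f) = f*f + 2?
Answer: -4758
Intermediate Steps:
z(f) = 2 + f² (z(f) = f² + 2 = 2 + f²)
((H + z(4))*2)*(-183) = ((-5 + (2 + 4²))*2)*(-183) = ((-5 + (2 + 16))*2)*(-183) = ((-5 + 18)*2)*(-183) = (13*2)*(-183) = 26*(-183) = -4758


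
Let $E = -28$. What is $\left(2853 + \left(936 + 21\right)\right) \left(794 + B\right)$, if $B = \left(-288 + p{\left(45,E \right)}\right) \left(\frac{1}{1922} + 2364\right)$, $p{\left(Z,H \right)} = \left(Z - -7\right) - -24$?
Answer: $- \frac{1832074771200}{961} \approx -1.9064 \cdot 10^{9}$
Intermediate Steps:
$p{\left(Z,H \right)} = 31 + Z$ ($p{\left(Z,H \right)} = \left(Z + 7\right) + 24 = \left(7 + Z\right) + 24 = 31 + Z$)
$B = - \frac{481622554}{961}$ ($B = \left(-288 + \left(31 + 45\right)\right) \left(\frac{1}{1922} + 2364\right) = \left(-288 + 76\right) \left(\frac{1}{1922} + 2364\right) = \left(-212\right) \frac{4543609}{1922} = - \frac{481622554}{961} \approx -5.0117 \cdot 10^{5}$)
$\left(2853 + \left(936 + 21\right)\right) \left(794 + B\right) = \left(2853 + \left(936 + 21\right)\right) \left(794 - \frac{481622554}{961}\right) = \left(2853 + 957\right) \left(- \frac{480859520}{961}\right) = 3810 \left(- \frac{480859520}{961}\right) = - \frac{1832074771200}{961}$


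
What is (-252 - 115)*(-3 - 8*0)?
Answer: 1101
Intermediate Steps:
(-252 - 115)*(-3 - 8*0) = -367*(-3 + 0) = -367*(-3) = 1101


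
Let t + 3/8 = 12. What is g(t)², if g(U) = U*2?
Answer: 8649/16 ≈ 540.56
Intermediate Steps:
t = 93/8 (t = -3/8 + 12 = 93/8 ≈ 11.625)
g(U) = 2*U
g(t)² = (2*(93/8))² = (93/4)² = 8649/16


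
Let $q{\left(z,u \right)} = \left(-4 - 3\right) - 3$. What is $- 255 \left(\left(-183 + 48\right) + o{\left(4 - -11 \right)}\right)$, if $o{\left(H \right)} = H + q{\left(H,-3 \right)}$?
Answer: $33150$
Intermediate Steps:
$q{\left(z,u \right)} = -10$ ($q{\left(z,u \right)} = -7 - 3 = -10$)
$o{\left(H \right)} = -10 + H$ ($o{\left(H \right)} = H - 10 = -10 + H$)
$- 255 \left(\left(-183 + 48\right) + o{\left(4 - -11 \right)}\right) = - 255 \left(\left(-183 + 48\right) + \left(-10 + \left(4 - -11\right)\right)\right) = - 255 \left(-135 + \left(-10 + \left(4 + 11\right)\right)\right) = - 255 \left(-135 + \left(-10 + 15\right)\right) = - 255 \left(-135 + 5\right) = \left(-255\right) \left(-130\right) = 33150$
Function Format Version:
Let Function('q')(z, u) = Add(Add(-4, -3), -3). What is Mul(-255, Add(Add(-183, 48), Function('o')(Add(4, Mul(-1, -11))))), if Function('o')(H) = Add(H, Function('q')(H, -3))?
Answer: 33150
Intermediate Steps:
Function('q')(z, u) = -10 (Function('q')(z, u) = Add(-7, -3) = -10)
Function('o')(H) = Add(-10, H) (Function('o')(H) = Add(H, -10) = Add(-10, H))
Mul(-255, Add(Add(-183, 48), Function('o')(Add(4, Mul(-1, -11))))) = Mul(-255, Add(Add(-183, 48), Add(-10, Add(4, Mul(-1, -11))))) = Mul(-255, Add(-135, Add(-10, Add(4, 11)))) = Mul(-255, Add(-135, Add(-10, 15))) = Mul(-255, Add(-135, 5)) = Mul(-255, -130) = 33150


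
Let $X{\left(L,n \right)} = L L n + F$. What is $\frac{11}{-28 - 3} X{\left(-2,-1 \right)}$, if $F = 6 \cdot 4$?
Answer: $- \frac{220}{31} \approx -7.0968$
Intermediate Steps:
$F = 24$
$X{\left(L,n \right)} = 24 + n L^{2}$ ($X{\left(L,n \right)} = L L n + 24 = L^{2} n + 24 = n L^{2} + 24 = 24 + n L^{2}$)
$\frac{11}{-28 - 3} X{\left(-2,-1 \right)} = \frac{11}{-28 - 3} \left(24 - \left(-2\right)^{2}\right) = \frac{11}{-31} \left(24 - 4\right) = 11 \left(- \frac{1}{31}\right) \left(24 - 4\right) = \left(- \frac{11}{31}\right) 20 = - \frac{220}{31}$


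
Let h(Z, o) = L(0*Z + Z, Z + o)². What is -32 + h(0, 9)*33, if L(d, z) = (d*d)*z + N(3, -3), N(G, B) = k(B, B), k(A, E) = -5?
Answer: 793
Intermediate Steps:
N(G, B) = -5
L(d, z) = -5 + z*d² (L(d, z) = (d*d)*z - 5 = d²*z - 5 = z*d² - 5 = -5 + z*d²)
h(Z, o) = (-5 + Z²*(Z + o))² (h(Z, o) = (-5 + (Z + o)*(0*Z + Z)²)² = (-5 + (Z + o)*(0 + Z)²)² = (-5 + (Z + o)*Z²)² = (-5 + Z²*(Z + o))²)
-32 + h(0, 9)*33 = -32 + (-5 + 0²*(0 + 9))²*33 = -32 + (-5 + 0*9)²*33 = -32 + (-5 + 0)²*33 = -32 + (-5)²*33 = -32 + 25*33 = -32 + 825 = 793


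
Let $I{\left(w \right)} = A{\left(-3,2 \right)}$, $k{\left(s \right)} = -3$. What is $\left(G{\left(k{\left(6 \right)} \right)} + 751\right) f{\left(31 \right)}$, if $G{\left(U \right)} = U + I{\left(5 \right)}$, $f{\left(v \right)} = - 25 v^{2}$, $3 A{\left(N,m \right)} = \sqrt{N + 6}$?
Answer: $-17970700 - \frac{24025 \sqrt{3}}{3} \approx -1.7985 \cdot 10^{7}$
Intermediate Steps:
$A{\left(N,m \right)} = \frac{\sqrt{6 + N}}{3}$ ($A{\left(N,m \right)} = \frac{\sqrt{N + 6}}{3} = \frac{\sqrt{6 + N}}{3}$)
$I{\left(w \right)} = \frac{\sqrt{3}}{3}$ ($I{\left(w \right)} = \frac{\sqrt{6 - 3}}{3} = \frac{\sqrt{3}}{3}$)
$G{\left(U \right)} = U + \frac{\sqrt{3}}{3}$
$\left(G{\left(k{\left(6 \right)} \right)} + 751\right) f{\left(31 \right)} = \left(\left(-3 + \frac{\sqrt{3}}{3}\right) + 751\right) \left(- 25 \cdot 31^{2}\right) = \left(748 + \frac{\sqrt{3}}{3}\right) \left(\left(-25\right) 961\right) = \left(748 + \frac{\sqrt{3}}{3}\right) \left(-24025\right) = -17970700 - \frac{24025 \sqrt{3}}{3}$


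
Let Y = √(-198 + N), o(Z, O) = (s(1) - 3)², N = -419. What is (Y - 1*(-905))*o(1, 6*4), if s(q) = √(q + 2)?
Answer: (3 - √3)²*(905 + I*√617) ≈ 1455.0 + 39.934*I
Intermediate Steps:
s(q) = √(2 + q)
o(Z, O) = (-3 + √3)² (o(Z, O) = (√(2 + 1) - 3)² = (√3 - 3)² = (-3 + √3)²)
Y = I*√617 (Y = √(-198 - 419) = √(-617) = I*√617 ≈ 24.839*I)
(Y - 1*(-905))*o(1, 6*4) = (I*√617 - 1*(-905))*(3 - √3)² = (I*√617 + 905)*(3 - √3)² = (905 + I*√617)*(3 - √3)² = (3 - √3)²*(905 + I*√617)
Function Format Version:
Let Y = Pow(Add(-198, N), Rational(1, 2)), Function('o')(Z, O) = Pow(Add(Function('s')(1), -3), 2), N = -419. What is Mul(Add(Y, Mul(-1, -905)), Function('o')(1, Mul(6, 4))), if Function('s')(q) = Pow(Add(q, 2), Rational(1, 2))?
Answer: Mul(Pow(Add(3, Mul(-1, Pow(3, Rational(1, 2)))), 2), Add(905, Mul(I, Pow(617, Rational(1, 2))))) ≈ Add(1455.0, Mul(39.934, I))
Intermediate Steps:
Function('s')(q) = Pow(Add(2, q), Rational(1, 2))
Function('o')(Z, O) = Pow(Add(-3, Pow(3, Rational(1, 2))), 2) (Function('o')(Z, O) = Pow(Add(Pow(Add(2, 1), Rational(1, 2)), -3), 2) = Pow(Add(Pow(3, Rational(1, 2)), -3), 2) = Pow(Add(-3, Pow(3, Rational(1, 2))), 2))
Y = Mul(I, Pow(617, Rational(1, 2))) (Y = Pow(Add(-198, -419), Rational(1, 2)) = Pow(-617, Rational(1, 2)) = Mul(I, Pow(617, Rational(1, 2))) ≈ Mul(24.839, I))
Mul(Add(Y, Mul(-1, -905)), Function('o')(1, Mul(6, 4))) = Mul(Add(Mul(I, Pow(617, Rational(1, 2))), Mul(-1, -905)), Pow(Add(3, Mul(-1, Pow(3, Rational(1, 2)))), 2)) = Mul(Add(Mul(I, Pow(617, Rational(1, 2))), 905), Pow(Add(3, Mul(-1, Pow(3, Rational(1, 2)))), 2)) = Mul(Add(905, Mul(I, Pow(617, Rational(1, 2)))), Pow(Add(3, Mul(-1, Pow(3, Rational(1, 2)))), 2)) = Mul(Pow(Add(3, Mul(-1, Pow(3, Rational(1, 2)))), 2), Add(905, Mul(I, Pow(617, Rational(1, 2)))))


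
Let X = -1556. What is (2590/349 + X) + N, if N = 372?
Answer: -410626/349 ≈ -1176.6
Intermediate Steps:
(2590/349 + X) + N = (2590/349 - 1556) + 372 = -540454/349 + 372 = -410626/349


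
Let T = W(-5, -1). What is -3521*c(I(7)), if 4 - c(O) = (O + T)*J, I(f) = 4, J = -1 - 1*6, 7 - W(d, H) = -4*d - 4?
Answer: 109151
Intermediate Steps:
W(d, H) = 11 + 4*d (W(d, H) = 7 - (-4*d - 4) = 7 - (-4 - 4*d) = 7 + (4 + 4*d) = 11 + 4*d)
J = -7 (J = -1 - 6 = -7)
T = -9 (T = 11 + 4*(-5) = 11 - 20 = -9)
c(O) = -59 + 7*O (c(O) = 4 - (O - 9)*(-7) = 4 - (-9 + O)*(-7) = 4 - (63 - 7*O) = 4 + (-63 + 7*O) = -59 + 7*O)
-3521*c(I(7)) = -3521*(-59 + 7*4) = -3521*(-59 + 28) = -3521*(-31) = 109151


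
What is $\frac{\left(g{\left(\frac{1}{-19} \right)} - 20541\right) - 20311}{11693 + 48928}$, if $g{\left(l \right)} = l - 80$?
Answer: $- \frac{777709}{1151799} \approx -0.67521$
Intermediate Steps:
$g{\left(l \right)} = -80 + l$ ($g{\left(l \right)} = l - 80 = -80 + l$)
$\frac{\left(g{\left(\frac{1}{-19} \right)} - 20541\right) - 20311}{11693 + 48928} = \frac{\left(\left(-80 + \frac{1}{-19}\right) - 20541\right) - 20311}{11693 + 48928} = \frac{\left(\left(-80 - \frac{1}{19}\right) - 20541\right) - 20311}{60621} = \left(\left(- \frac{1521}{19} - 20541\right) - 20311\right) \frac{1}{60621} = \left(- \frac{391800}{19} - 20311\right) \frac{1}{60621} = \left(- \frac{777709}{19}\right) \frac{1}{60621} = - \frac{777709}{1151799}$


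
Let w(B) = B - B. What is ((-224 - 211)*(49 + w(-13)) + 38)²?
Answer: 452710729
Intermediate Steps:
w(B) = 0
((-224 - 211)*(49 + w(-13)) + 38)² = ((-224 - 211)*(49 + 0) + 38)² = (-435*49 + 38)² = (-21315 + 38)² = (-21277)² = 452710729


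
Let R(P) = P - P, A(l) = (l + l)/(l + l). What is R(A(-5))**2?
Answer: 0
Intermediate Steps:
A(l) = 1 (A(l) = (2*l)/((2*l)) = (2*l)*(1/(2*l)) = 1)
R(P) = 0
R(A(-5))**2 = 0**2 = 0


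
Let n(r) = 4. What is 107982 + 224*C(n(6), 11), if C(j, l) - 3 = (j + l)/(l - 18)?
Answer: 108174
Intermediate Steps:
C(j, l) = 3 + (j + l)/(-18 + l) (C(j, l) = 3 + (j + l)/(l - 18) = 3 + (j + l)/(-18 + l))
107982 + 224*C(n(6), 11) = 107982 + 224*((-54 + 4 + 4*11)/(-18 + 11)) = 107982 + 224*((-54 + 4 + 44)/(-7)) = 107982 + 224*(-1/7*(-6)) = 107982 + 224*(6/7) = 107982 + 192 = 108174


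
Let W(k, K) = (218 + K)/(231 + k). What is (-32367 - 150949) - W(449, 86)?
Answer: -15581898/85 ≈ -1.8332e+5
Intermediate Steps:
W(k, K) = (218 + K)/(231 + k)
(-32367 - 150949) - W(449, 86) = (-32367 - 150949) - (218 + 86)/(231 + 449) = -183316 - 304/680 = -183316 - 1*38/85 = -183316 - 38/85 = -15581898/85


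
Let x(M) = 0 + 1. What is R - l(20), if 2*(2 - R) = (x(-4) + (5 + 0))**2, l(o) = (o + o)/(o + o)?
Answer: -17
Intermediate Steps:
x(M) = 1
l(o) = 1 (l(o) = (2*o)/((2*o)) = (2*o)*(1/(2*o)) = 1)
R = -16 (R = 2 - (1 + (5 + 0))**2/2 = 2 - (1 + 5)**2/2 = 2 - 1/2*6**2 = 2 - 1/2*36 = 2 - 18 = -16)
R - l(20) = -16 - 1*1 = -16 - 1 = -17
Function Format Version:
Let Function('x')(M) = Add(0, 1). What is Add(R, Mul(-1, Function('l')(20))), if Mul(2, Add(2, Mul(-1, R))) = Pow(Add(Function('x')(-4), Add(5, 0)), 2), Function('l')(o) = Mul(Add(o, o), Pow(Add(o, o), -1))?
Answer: -17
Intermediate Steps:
Function('x')(M) = 1
Function('l')(o) = 1 (Function('l')(o) = Mul(Mul(2, o), Pow(Mul(2, o), -1)) = Mul(Mul(2, o), Mul(Rational(1, 2), Pow(o, -1))) = 1)
R = -16 (R = Add(2, Mul(Rational(-1, 2), Pow(Add(1, Add(5, 0)), 2))) = Add(2, Mul(Rational(-1, 2), Pow(Add(1, 5), 2))) = Add(2, Mul(Rational(-1, 2), Pow(6, 2))) = Add(2, Mul(Rational(-1, 2), 36)) = Add(2, -18) = -16)
Add(R, Mul(-1, Function('l')(20))) = Add(-16, Mul(-1, 1)) = Add(-16, -1) = -17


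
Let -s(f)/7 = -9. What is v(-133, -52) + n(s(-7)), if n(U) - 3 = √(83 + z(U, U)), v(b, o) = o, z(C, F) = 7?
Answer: -49 + 3*√10 ≈ -39.513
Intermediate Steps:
s(f) = 63 (s(f) = -7*(-9) = 63)
n(U) = 3 + 3*√10 (n(U) = 3 + √(83 + 7) = 3 + √90 = 3 + 3*√10)
v(-133, -52) + n(s(-7)) = -52 + (3 + 3*√10) = -49 + 3*√10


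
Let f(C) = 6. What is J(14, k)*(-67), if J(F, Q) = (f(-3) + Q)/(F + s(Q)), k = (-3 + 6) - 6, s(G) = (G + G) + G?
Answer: -201/5 ≈ -40.200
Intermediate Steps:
s(G) = 3*G (s(G) = 2*G + G = 3*G)
k = -3 (k = 3 - 6 = -3)
J(F, Q) = (6 + Q)/(F + 3*Q)
J(14, k)*(-67) = ((6 - 3)/(14 + 3*(-3)))*(-67) = (3/(14 - 9))*(-67) = (3/5)*(-67) = ((⅕)*3)*(-67) = (⅗)*(-67) = -201/5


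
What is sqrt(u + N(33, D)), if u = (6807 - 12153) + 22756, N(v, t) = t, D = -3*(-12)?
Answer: sqrt(17446) ≈ 132.08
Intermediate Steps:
D = 36
u = 17410 (u = -5346 + 22756 = 17410)
sqrt(u + N(33, D)) = sqrt(17410 + 36) = sqrt(17446)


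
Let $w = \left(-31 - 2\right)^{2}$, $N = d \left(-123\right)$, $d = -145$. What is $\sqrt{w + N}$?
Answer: $2 \sqrt{4731} \approx 137.56$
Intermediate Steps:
$N = 17835$ ($N = \left(-145\right) \left(-123\right) = 17835$)
$w = 1089$ ($w = \left(-33\right)^{2} = 1089$)
$\sqrt{w + N} = \sqrt{1089 + 17835} = \sqrt{18924} = 2 \sqrt{4731}$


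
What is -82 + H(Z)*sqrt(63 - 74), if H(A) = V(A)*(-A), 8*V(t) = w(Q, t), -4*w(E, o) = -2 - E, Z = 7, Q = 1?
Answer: -82 - 21*I*sqrt(11)/32 ≈ -82.0 - 2.1765*I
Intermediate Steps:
w(E, o) = 1/2 + E/4 (w(E, o) = -(-2 - E)/4 = 1/2 + E/4)
V(t) = 3/32 (V(t) = (1/2 + (1/4)*1)/8 = (1/2 + 1/4)/8 = (1/8)*(3/4) = 3/32)
H(A) = -3*A/32 (H(A) = 3*(-A)/32 = -3*A/32)
-82 + H(Z)*sqrt(63 - 74) = -82 + (-3/32*7)*sqrt(63 - 74) = -82 - 21*I*sqrt(11)/32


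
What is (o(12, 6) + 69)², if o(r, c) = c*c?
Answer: 11025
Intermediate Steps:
o(r, c) = c²
(o(12, 6) + 69)² = (6² + 69)² = (36 + 69)² = 105² = 11025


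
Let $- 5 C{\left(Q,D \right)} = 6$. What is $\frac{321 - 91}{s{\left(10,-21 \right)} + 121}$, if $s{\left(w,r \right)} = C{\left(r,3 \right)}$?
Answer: $\frac{1150}{599} \approx 1.9199$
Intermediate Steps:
$C{\left(Q,D \right)} = - \frac{6}{5}$ ($C{\left(Q,D \right)} = \left(- \frac{1}{5}\right) 6 = - \frac{6}{5}$)
$s{\left(w,r \right)} = - \frac{6}{5}$
$\frac{321 - 91}{s{\left(10,-21 \right)} + 121} = \frac{321 - 91}{- \frac{6}{5} + 121} = \frac{230}{\frac{599}{5}} = 230 \cdot \frac{5}{599} = \frac{1150}{599}$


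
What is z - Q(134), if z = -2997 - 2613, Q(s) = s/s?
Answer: -5611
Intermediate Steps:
Q(s) = 1
z = -5610
z - Q(134) = -5610 - 1*1 = -5610 - 1 = -5611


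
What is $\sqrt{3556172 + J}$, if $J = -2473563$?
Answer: $\sqrt{1082609} \approx 1040.5$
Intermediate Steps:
$\sqrt{3556172 + J} = \sqrt{3556172 - 2473563} = \sqrt{1082609}$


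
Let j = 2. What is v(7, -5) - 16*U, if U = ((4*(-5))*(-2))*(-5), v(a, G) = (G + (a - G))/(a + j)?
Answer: 28807/9 ≈ 3200.8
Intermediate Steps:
v(a, G) = a/(2 + a) (v(a, G) = (G + (a - G))/(a + 2) = a/(2 + a))
U = -200 (U = -20*(-2)*(-5) = 40*(-5) = -200)
v(7, -5) - 16*U = 7/(2 + 7) - 16*(-200) = 7/9 + 3200 = 28807/9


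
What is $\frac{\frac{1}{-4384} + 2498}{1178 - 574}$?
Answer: $\frac{10951231}{2647936} \approx 4.1358$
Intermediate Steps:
$\frac{\frac{1}{-4384} + 2498}{1178 - 574} = \frac{- \frac{1}{4384} + 2498}{604} = \frac{10951231}{4384} \cdot \frac{1}{604} = \frac{10951231}{2647936}$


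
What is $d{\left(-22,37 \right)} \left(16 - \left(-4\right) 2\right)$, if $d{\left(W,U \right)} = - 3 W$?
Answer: $1584$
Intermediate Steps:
$d{\left(-22,37 \right)} \left(16 - \left(-4\right) 2\right) = \left(-3\right) \left(-22\right) \left(16 - \left(-4\right) 2\right) = 66 \left(16 - -8\right) = 66 \left(16 + 8\right) = 66 \cdot 24 = 1584$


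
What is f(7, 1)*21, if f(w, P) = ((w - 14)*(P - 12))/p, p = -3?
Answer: -539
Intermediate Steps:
f(w, P) = -(-14 + w)*(-12 + P)/3 (f(w, P) = ((w - 14)*(P - 12))/(-3) = ((-14 + w)*(-12 + P))*(-1/3) = -(-14 + w)*(-12 + P)/3)
f(7, 1)*21 = (-56 + 4*7 + (14/3)*1 - 1/3*1*7)*21 = (-56 + 28 + 14/3 - 7/3)*21 = -77/3*21 = -539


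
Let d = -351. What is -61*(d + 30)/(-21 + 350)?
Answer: 19581/329 ≈ 59.517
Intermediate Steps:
-61*(d + 30)/(-21 + 350) = -61*(-351 + 30)/(-21 + 350) = -(-19581)/329 = -61*(-321/329) = 19581/329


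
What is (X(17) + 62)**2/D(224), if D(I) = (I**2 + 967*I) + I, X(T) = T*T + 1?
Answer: 484/1043 ≈ 0.46405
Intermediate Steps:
X(T) = 1 + T**2 (X(T) = T**2 + 1 = 1 + T**2)
D(I) = I**2 + 968*I
(X(17) + 62)**2/D(224) = ((1 + 17**2) + 62)**2/((224*(968 + 224))) = ((1 + 289) + 62)**2/((224*1192)) = (290 + 62)**2/267008 = 352**2*(1/267008) = 123904*(1/267008) = 484/1043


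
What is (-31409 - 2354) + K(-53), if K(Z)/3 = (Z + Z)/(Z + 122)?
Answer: -776655/23 ≈ -33768.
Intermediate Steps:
K(Z) = 6*Z/(122 + Z) (K(Z) = 3*((Z + Z)/(Z + 122)) = 3*((2*Z)/(122 + Z)) = 3*(2*Z/(122 + Z)) = 6*Z/(122 + Z))
(-31409 - 2354) + K(-53) = (-31409 - 2354) + 6*(-53)/(122 - 53) = -33763 + 6*(-53)/69 = -33763 + 6*(-53)*(1/69) = -33763 - 106/23 = -776655/23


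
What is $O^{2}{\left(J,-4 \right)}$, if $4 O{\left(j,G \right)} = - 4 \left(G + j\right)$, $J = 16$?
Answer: $144$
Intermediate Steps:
$O{\left(j,G \right)} = - G - j$ ($O{\left(j,G \right)} = \frac{\left(-4\right) \left(G + j\right)}{4} = \frac{- 4 G - 4 j}{4} = - G - j$)
$O^{2}{\left(J,-4 \right)} = \left(\left(-1\right) \left(-4\right) - 16\right)^{2} = \left(4 - 16\right)^{2} = \left(-12\right)^{2} = 144$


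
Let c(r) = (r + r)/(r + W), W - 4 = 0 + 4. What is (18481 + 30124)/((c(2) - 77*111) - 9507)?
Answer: -243025/90268 ≈ -2.6923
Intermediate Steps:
W = 8 (W = 4 + (0 + 4) = 4 + 4 = 8)
c(r) = 2*r/(8 + r) (c(r) = (r + r)/(r + 8) = (2*r)/(8 + r) = 2*r/(8 + r))
(18481 + 30124)/((c(2) - 77*111) - 9507) = (18481 + 30124)/((2*2/(8 + 2) - 77*111) - 9507) = 48605/((2*2/10 - 8547) - 9507) = 48605/((2*2*(1/10) - 8547) - 9507) = 48605/((2/5 - 8547) - 9507) = 48605/(-42733/5 - 9507) = 48605/(-90268/5) = 48605*(-5/90268) = -243025/90268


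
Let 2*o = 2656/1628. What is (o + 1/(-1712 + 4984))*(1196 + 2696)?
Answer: 1057369803/332926 ≈ 3176.0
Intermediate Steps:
o = 332/407 (o = (2656/1628)/2 = (2656*(1/1628))/2 = (½)*(664/407) = 332/407 ≈ 0.81572)
(o + 1/(-1712 + 4984))*(1196 + 2696) = (332/407 + 1/(-1712 + 4984))*(1196 + 2696) = (332/407 + 1/3272)*3892 = (1086711/1331704)*3892 = 1057369803/332926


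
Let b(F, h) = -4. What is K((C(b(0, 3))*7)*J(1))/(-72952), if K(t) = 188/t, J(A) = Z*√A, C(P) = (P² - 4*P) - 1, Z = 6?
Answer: -47/23745876 ≈ -1.9793e-6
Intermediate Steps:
C(P) = -1 + P² - 4*P
J(A) = 6*√A
K((C(b(0, 3))*7)*J(1))/(-72952) = (188/((((-1 + (-4)² - 4*(-4))*7)*(6*√1))))/(-72952) = (188/((((-1 + 16 + 16)*7)*(6*1))))*(-1/72952) = (188/(((31*7)*6)))*(-1/72952) = (188/((217*6)))*(-1/72952) = (188/1302)*(-1/72952) = (188*(1/1302))*(-1/72952) = (94/651)*(-1/72952) = -47/23745876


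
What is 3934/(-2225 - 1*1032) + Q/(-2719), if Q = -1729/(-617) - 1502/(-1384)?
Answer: -4572446148939/3781100532812 ≈ -1.2093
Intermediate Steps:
Q = 1659835/426964 (Q = -1729*(-1/617) - 1502*(-1/1384) = 1729/617 + 751/692 = 1659835/426964 ≈ 3.8875)
3934/(-2225 - 1*1032) + Q/(-2719) = 3934/(-2225 - 1*1032) + (1659835/426964)/(-2719) = 3934/(-2225 - 1032) + (1659835/426964)*(-1/2719) = 3934/(-3257) - 1659835/1160915116 = 3934*(-1/3257) - 1659835/1160915116 = -3934/3257 - 1659835/1160915116 = -4572446148939/3781100532812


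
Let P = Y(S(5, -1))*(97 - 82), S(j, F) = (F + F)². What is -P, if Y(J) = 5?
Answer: -75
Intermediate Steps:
S(j, F) = 4*F² (S(j, F) = (2*F)² = 4*F²)
P = 75 (P = 5*(97 - 82) = 5*15 = 75)
-P = -1*75 = -75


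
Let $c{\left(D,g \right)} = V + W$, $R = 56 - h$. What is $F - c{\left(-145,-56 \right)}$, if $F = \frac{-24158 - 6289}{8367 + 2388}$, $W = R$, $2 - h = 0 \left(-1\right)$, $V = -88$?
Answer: $\frac{37247}{1195} \approx 31.169$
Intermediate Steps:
$h = 2$ ($h = 2 - 0 \left(-1\right) = 2 - 0 = 2 + 0 = 2$)
$R = 54$ ($R = 56 - 2 = 54$)
$W = 54$
$c{\left(D,g \right)} = -34$ ($c{\left(D,g \right)} = -88 + 54 = -34$)
$F = - \frac{3383}{1195}$ ($F = - \frac{30447}{10755} = \left(-30447\right) \frac{1}{10755} = - \frac{3383}{1195} \approx -2.831$)
$F - c{\left(-145,-56 \right)} = - \frac{3383}{1195} - -34 = - \frac{3383}{1195} + 34 = \frac{37247}{1195}$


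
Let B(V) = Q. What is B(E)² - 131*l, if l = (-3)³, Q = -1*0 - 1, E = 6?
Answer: 3538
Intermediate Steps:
Q = -1 (Q = 0 - 1 = -1)
B(V) = -1
l = -27
B(E)² - 131*l = (-1)² - 131*(-27) = 1 + 3537 = 3538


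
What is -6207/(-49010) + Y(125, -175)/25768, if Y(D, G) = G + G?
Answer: 35697119/315722420 ≈ 0.11306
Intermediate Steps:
Y(D, G) = 2*G
-6207/(-49010) + Y(125, -175)/25768 = -6207/(-49010) + (2*(-175))/25768 = -6207*(-1/49010) - 350*1/25768 = 6207/49010 - 175/12884 = 35697119/315722420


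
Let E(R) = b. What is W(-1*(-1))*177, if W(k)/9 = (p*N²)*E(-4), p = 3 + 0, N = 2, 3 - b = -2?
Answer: 95580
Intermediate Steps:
b = 5 (b = 3 - 1*(-2) = 3 + 2 = 5)
E(R) = 5
p = 3
W(k) = 540 (W(k) = 9*((3*2²)*5) = 9*((3*4)*5) = 9*(12*5) = 9*60 = 540)
W(-1*(-1))*177 = 540*177 = 95580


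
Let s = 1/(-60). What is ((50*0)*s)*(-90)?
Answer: 0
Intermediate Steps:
s = -1/60 ≈ -0.016667
((50*0)*s)*(-90) = ((50*0)*(-1/60))*(-90) = (0*(-1/60))*(-90) = 0*(-90) = 0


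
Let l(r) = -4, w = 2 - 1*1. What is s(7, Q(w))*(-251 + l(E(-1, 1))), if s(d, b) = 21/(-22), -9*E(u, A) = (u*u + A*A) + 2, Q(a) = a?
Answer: 5355/22 ≈ 243.41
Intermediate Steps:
w = 1 (w = 2 - 1 = 1)
E(u, A) = -2/9 - A²/9 - u²/9 (E(u, A) = -((u*u + A*A) + 2)/9 = -((u² + A²) + 2)/9 = -((A² + u²) + 2)/9 = -(2 + A² + u²)/9 = -2/9 - A²/9 - u²/9)
s(d, b) = -21/22 (s(d, b) = 21*(-1/22) = -21/22)
s(7, Q(w))*(-251 + l(E(-1, 1))) = -21*(-251 - 4)/22 = -21/22*(-255) = 5355/22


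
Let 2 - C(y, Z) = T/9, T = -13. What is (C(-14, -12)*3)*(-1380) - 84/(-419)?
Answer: -5974856/419 ≈ -14260.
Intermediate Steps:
C(y, Z) = 31/9 (C(y, Z) = 2 - (-13)/9 = 2 - 1*(-13/9) = 2 + 13/9 = 31/9)
(C(-14, -12)*3)*(-1380) - 84/(-419) = ((31/9)*3)*(-1380) - 84/(-419) = (31/3)*(-1380) - 84*(-1/419) = -14260 + 84/419 = -5974856/419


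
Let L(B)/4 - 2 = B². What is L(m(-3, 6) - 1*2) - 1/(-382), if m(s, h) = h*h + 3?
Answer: 2094889/382 ≈ 5484.0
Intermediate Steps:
m(s, h) = 3 + h² (m(s, h) = h² + 3 = 3 + h²)
L(B) = 8 + 4*B²
L(m(-3, 6) - 1*2) - 1/(-382) = (8 + 4*((3 + 6²) - 1*2)²) - 1/(-382) = (8 + 4*((3 + 36) - 2)²) - 1*(-1/382) = (8 + 4*(39 - 2)²) + 1/382 = (8 + 4*37²) + 1/382 = (8 + 4*1369) + 1/382 = (8 + 5476) + 1/382 = 5484 + 1/382 = 2094889/382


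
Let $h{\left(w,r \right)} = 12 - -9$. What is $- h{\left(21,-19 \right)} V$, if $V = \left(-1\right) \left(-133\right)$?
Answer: $-2793$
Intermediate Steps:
$h{\left(w,r \right)} = 21$ ($h{\left(w,r \right)} = 12 + 9 = 21$)
$V = 133$
$- h{\left(21,-19 \right)} V = - 21 \cdot 133 = \left(-1\right) 2793 = -2793$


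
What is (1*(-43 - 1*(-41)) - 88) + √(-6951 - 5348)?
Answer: -90 + 7*I*√251 ≈ -90.0 + 110.9*I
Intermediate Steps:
(1*(-43 - 1*(-41)) - 88) + √(-6951 - 5348) = (1*(-43 + 41) - 88) + √(-12299) = (1*(-2) - 88) + 7*I*√251 = (-2 - 88) + 7*I*√251 = -90 + 7*I*√251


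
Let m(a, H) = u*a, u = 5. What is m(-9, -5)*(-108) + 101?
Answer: 4961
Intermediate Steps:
m(a, H) = 5*a
m(-9, -5)*(-108) + 101 = (5*(-9))*(-108) + 101 = -45*(-108) + 101 = 4860 + 101 = 4961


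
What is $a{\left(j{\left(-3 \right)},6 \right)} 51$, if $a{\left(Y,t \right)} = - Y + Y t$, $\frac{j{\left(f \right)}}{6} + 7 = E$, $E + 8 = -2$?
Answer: $-26010$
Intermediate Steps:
$E = -10$ ($E = -8 - 2 = -10$)
$j{\left(f \right)} = -102$ ($j{\left(f \right)} = -42 + 6 \left(-10\right) = -42 - 60 = -102$)
$a{\left(j{\left(-3 \right)},6 \right)} 51 = - 102 \left(-1 + 6\right) 51 = \left(-102\right) 5 \cdot 51 = \left(-510\right) 51 = -26010$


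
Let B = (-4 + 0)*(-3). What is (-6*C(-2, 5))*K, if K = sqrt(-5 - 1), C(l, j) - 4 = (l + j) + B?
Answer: -114*I*sqrt(6) ≈ -279.24*I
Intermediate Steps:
B = 12 (B = -4*(-3) = 12)
C(l, j) = 16 + j + l (C(l, j) = 4 + ((l + j) + 12) = 4 + ((j + l) + 12) = 4 + (12 + j + l) = 16 + j + l)
K = I*sqrt(6) (K = sqrt(-6) = I*sqrt(6) ≈ 2.4495*I)
(-6*C(-2, 5))*K = (-6*(16 + 5 - 2))*(I*sqrt(6)) = (-6*19)*(I*sqrt(6)) = -114*I*sqrt(6)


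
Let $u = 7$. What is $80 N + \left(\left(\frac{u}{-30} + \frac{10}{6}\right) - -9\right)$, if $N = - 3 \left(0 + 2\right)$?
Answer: $- \frac{14087}{30} \approx -469.57$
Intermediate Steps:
$N = -6$ ($N = \left(-3\right) 2 = -6$)
$80 N + \left(\left(\frac{u}{-30} + \frac{10}{6}\right) - -9\right) = 80 \left(-6\right) + \left(\left(\frac{7}{-30} + \frac{10}{6}\right) - -9\right) = -480 + \left(\left(7 \left(- \frac{1}{30}\right) + 10 \cdot \frac{1}{6}\right) + 9\right) = -480 + \left(\left(- \frac{7}{30} + \frac{5}{3}\right) + 9\right) = -480 + \left(\frac{43}{30} + 9\right) = -480 + \frac{313}{30} = - \frac{14087}{30}$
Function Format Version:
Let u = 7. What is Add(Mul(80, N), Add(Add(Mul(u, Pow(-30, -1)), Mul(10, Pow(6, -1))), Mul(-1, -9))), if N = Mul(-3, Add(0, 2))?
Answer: Rational(-14087, 30) ≈ -469.57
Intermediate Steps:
N = -6 (N = Mul(-3, 2) = -6)
Add(Mul(80, N), Add(Add(Mul(u, Pow(-30, -1)), Mul(10, Pow(6, -1))), Mul(-1, -9))) = Add(Mul(80, -6), Add(Add(Mul(7, Pow(-30, -1)), Mul(10, Pow(6, -1))), Mul(-1, -9))) = Add(-480, Add(Add(Mul(7, Rational(-1, 30)), Mul(10, Rational(1, 6))), 9)) = Add(-480, Add(Add(Rational(-7, 30), Rational(5, 3)), 9)) = Add(-480, Add(Rational(43, 30), 9)) = Add(-480, Rational(313, 30)) = Rational(-14087, 30)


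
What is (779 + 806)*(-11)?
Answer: -17435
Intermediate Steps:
(779 + 806)*(-11) = 1585*(-11) = -17435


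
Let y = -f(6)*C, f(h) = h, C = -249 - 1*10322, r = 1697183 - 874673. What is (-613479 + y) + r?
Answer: 272457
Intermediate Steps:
r = 822510
C = -10571 (C = -249 - 10322 = -10571)
y = 63426 (y = -6*(-10571) = -1*(-63426) = 63426)
(-613479 + y) + r = (-613479 + 63426) + 822510 = -550053 + 822510 = 272457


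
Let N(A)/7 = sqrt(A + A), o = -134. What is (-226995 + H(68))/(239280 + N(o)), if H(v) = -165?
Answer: -13588711200/14313732883 + 795060*I*sqrt(67)/14313732883 ≈ -0.94935 + 0.00045466*I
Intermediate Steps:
N(A) = 7*sqrt(2)*sqrt(A) (N(A) = 7*sqrt(A + A) = 7*sqrt(2*A) = 7*(sqrt(2)*sqrt(A)) = 7*sqrt(2)*sqrt(A))
(-226995 + H(68))/(239280 + N(o)) = (-226995 - 165)/(239280 + 7*sqrt(2)*sqrt(-134)) = -227160/(239280 + 7*sqrt(2)*(I*sqrt(134))) = -227160/(239280 + 14*I*sqrt(67))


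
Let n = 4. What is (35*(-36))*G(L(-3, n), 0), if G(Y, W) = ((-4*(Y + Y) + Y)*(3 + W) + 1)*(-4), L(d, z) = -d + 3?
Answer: -630000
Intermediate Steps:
L(d, z) = 3 - d
G(Y, W) = -4 + 28*Y*(3 + W) (G(Y, W) = ((-8*Y + Y)*(3 + W) + 1)*(-4) = ((-7*Y)*(3 + W) + 1)*(-4) = (-7*Y*(3 + W) + 1)*(-4) = (1 - 7*Y*(3 + W))*(-4) = -4 + 28*Y*(3 + W))
(35*(-36))*G(L(-3, n), 0) = (35*(-36))*(-4 + 84*(3 - 1*(-3)) + 28*0*(3 - 1*(-3))) = -1260*(-4 + 84*(3 + 3) + 28*0*(3 + 3)) = -1260*(-4 + 84*6 + 28*0*6) = -1260*(-4 + 504 + 0) = -1260*500 = -630000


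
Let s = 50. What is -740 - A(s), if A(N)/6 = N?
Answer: -1040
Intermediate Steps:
A(N) = 6*N
-740 - A(s) = -740 - 6*50 = -740 - 1*300 = -740 - 300 = -1040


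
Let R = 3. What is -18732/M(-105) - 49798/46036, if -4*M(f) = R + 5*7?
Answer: 861873271/437342 ≈ 1970.7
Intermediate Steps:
M(f) = -19/2 (M(f) = -(3 + 5*7)/4 = -(3 + 35)/4 = -1/4*38 = -19/2)
-18732/M(-105) - 49798/46036 = -18732/(-19/2) - 49798/46036 = -18732*(-2/19) - 49798*1/46036 = 37464/19 - 24899/23018 = 861873271/437342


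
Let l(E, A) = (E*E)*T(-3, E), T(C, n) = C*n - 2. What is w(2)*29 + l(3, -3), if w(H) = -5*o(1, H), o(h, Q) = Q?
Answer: -389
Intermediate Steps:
T(C, n) = -2 + C*n
l(E, A) = E**2*(-2 - 3*E) (l(E, A) = (E*E)*(-2 - 3*E) = E**2*(-2 - 3*E))
w(H) = -5*H
w(2)*29 + l(3, -3) = -5*2*29 + 3**2*(-2 - 3*3) = -10*29 + 9*(-2 - 9) = -290 + 9*(-11) = -290 - 99 = -389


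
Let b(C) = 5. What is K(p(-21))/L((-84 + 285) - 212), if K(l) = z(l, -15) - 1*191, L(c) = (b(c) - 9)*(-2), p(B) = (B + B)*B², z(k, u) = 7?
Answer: -23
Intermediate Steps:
p(B) = 2*B³ (p(B) = (2*B)*B² = 2*B³)
L(c) = 8 (L(c) = (5 - 9)*(-2) = -4*(-2) = 8)
K(l) = -184 (K(l) = 7 - 1*191 = 7 - 191 = -184)
K(p(-21))/L((-84 + 285) - 212) = -184/8 = -184*⅛ = -23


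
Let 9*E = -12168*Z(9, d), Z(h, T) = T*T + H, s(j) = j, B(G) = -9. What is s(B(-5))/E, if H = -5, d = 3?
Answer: 9/5408 ≈ 0.0016642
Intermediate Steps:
Z(h, T) = -5 + T**2 (Z(h, T) = T*T - 5 = T**2 - 5 = -5 + T**2)
E = -5408 (E = (-12168*(-5 + 3**2))/9 = (-12168*(-5 + 9))/9 = (-12168*4)/9 = (1/9)*(-48672) = -5408)
s(B(-5))/E = -9/(-5408) = -9*(-1/5408) = 9/5408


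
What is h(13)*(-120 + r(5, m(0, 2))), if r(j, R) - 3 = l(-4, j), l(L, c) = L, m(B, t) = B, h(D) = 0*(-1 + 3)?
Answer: 0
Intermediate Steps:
h(D) = 0 (h(D) = 0*2 = 0)
r(j, R) = -1 (r(j, R) = 3 - 4 = -1)
h(13)*(-120 + r(5, m(0, 2))) = 0*(-120 - 1) = 0*(-121) = 0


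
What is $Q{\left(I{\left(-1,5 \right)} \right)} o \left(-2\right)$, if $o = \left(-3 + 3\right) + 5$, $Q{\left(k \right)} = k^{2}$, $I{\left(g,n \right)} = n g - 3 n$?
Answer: $-4000$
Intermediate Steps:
$I{\left(g,n \right)} = - 3 n + g n$ ($I{\left(g,n \right)} = g n - 3 n = - 3 n + g n$)
$o = 5$ ($o = 0 + 5 = 5$)
$Q{\left(I{\left(-1,5 \right)} \right)} o \left(-2\right) = \left(5 \left(-3 - 1\right)\right)^{2} \cdot 5 \left(-2\right) = \left(5 \left(-4\right)\right)^{2} \cdot 5 \left(-2\right) = \left(-20\right)^{2} \cdot 5 \left(-2\right) = 400 \cdot 5 \left(-2\right) = 2000 \left(-2\right) = -4000$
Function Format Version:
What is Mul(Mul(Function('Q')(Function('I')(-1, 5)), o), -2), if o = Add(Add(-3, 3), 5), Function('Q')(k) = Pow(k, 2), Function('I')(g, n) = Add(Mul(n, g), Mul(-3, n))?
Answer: -4000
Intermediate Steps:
Function('I')(g, n) = Add(Mul(-3, n), Mul(g, n)) (Function('I')(g, n) = Add(Mul(g, n), Mul(-3, n)) = Add(Mul(-3, n), Mul(g, n)))
o = 5 (o = Add(0, 5) = 5)
Mul(Mul(Function('Q')(Function('I')(-1, 5)), o), -2) = Mul(Mul(Pow(Mul(5, Add(-3, -1)), 2), 5), -2) = Mul(Mul(Pow(Mul(5, -4), 2), 5), -2) = Mul(Mul(Pow(-20, 2), 5), -2) = Mul(Mul(400, 5), -2) = Mul(2000, -2) = -4000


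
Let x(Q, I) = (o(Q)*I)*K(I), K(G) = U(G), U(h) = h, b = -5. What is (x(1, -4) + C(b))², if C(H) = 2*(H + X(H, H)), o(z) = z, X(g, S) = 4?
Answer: 196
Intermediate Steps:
K(G) = G
C(H) = 8 + 2*H (C(H) = 2*(H + 4) = 2*(4 + H) = 8 + 2*H)
x(Q, I) = Q*I² (x(Q, I) = (Q*I)*I = (I*Q)*I = Q*I²)
(x(1, -4) + C(b))² = (1*(-4)² + (8 + 2*(-5)))² = (1*16 + (8 - 10))² = (16 - 2)² = 14² = 196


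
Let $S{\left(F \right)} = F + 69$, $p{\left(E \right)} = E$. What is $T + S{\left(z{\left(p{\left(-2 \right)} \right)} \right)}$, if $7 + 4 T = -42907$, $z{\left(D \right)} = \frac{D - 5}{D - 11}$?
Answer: $- \frac{277133}{26} \approx -10659.0$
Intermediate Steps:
$z{\left(D \right)} = \frac{-5 + D}{-11 + D}$
$S{\left(F \right)} = 69 + F$
$T = - \frac{21457}{2}$ ($T = - \frac{7}{4} + \frac{1}{4} \left(-42907\right) = - \frac{7}{4} - \frac{42907}{4} = - \frac{21457}{2} \approx -10729.0$)
$T + S{\left(z{\left(p{\left(-2 \right)} \right)} \right)} = - \frac{21457}{2} + \left(69 + \frac{-5 - 2}{-11 - 2}\right) = - \frac{21457}{2} + \left(69 + \frac{1}{-13} \left(-7\right)\right) = - \frac{21457}{2} + \left(69 - - \frac{7}{13}\right) = - \frac{21457}{2} + \left(69 + \frac{7}{13}\right) = - \frac{21457}{2} + \frac{904}{13} = - \frac{277133}{26}$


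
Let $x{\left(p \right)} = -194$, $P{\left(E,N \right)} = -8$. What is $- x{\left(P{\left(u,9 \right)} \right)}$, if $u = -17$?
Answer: $194$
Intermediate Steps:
$- x{\left(P{\left(u,9 \right)} \right)} = \left(-1\right) \left(-194\right) = 194$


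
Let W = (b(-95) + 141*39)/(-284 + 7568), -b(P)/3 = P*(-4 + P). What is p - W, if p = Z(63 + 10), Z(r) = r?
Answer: 46204/607 ≈ 76.119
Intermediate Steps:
p = 73 (p = 63 + 10 = 73)
b(P) = -3*P*(-4 + P)
W = -1893/607 (W = (3*(-95)*(4 - 1*(-95)) + 141*39)/(-284 + 7568) = (3*(-95)*(4 + 95) + 5499)/7284 = (3*(-95)*99 + 5499)*(1/7284) = (-28215 + 5499)*(1/7284) = -22716*1/7284 = -1893/607 ≈ -3.1186)
p - W = 73 - 1*(-1893/607) = 73 + 1893/607 = 46204/607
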